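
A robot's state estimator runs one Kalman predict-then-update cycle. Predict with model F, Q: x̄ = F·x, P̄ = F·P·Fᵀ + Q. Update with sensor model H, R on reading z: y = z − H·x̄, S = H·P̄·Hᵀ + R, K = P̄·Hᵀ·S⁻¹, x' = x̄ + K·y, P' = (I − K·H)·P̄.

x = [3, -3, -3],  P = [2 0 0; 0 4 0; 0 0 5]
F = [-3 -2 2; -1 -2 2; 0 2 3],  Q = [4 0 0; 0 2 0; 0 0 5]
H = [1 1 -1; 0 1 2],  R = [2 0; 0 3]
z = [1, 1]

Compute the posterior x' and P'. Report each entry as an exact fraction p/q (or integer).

x' = [-105833/35179, 102747/35179, -38719/35179]
P' = [174548/35179 -88046/35179 54724/35179; -88046/35179 82384/35179 -30890/35179; 54724/35179 -30890/35179 36460/35179]

x̄ = F·x = [-9, -3, -15]
P̄ = F·P·Fᵀ + Q = [58 42 14; 42 40 14; 14 14 66]
y = z − H·x̄ = [-2, 34]
S = H·P̄·Hᵀ + R = [194 -8; -8 363]
K = P̄·Hᵀ·S⁻¹ = [15889/35179 7134/35179; 12614/35179 6868/35179; -6313/35179 14010/35179]
x' = x̄ + K·y = [-105833/35179, 102747/35179, -38719/35179]
P' = (I − K·H)·P̄ = [174548/35179 -88046/35179 54724/35179; -88046/35179 82384/35179 -30890/35179; 54724/35179 -30890/35179 36460/35179]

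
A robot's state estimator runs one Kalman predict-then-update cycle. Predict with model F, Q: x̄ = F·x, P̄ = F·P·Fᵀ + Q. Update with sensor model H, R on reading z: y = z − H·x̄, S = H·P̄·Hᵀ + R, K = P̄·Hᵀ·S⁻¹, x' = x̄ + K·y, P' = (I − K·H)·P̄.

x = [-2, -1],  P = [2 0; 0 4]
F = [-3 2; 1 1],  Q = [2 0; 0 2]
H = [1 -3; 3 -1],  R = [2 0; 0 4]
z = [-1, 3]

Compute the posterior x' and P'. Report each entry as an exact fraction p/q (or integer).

x̄ = F·x = [4, -3]
P̄ = F·P·Fᵀ + Q = [36 2; 2 8]
y = z − H·x̄ = [-14, -12]
S = H·P̄·Hᵀ + R = [98 112; 112 324]
K = P̄·Hᵀ·S⁻¹ = [-269/2401 251/686; -863/2401 81/686]
x' = x̄ + K·y = [404/343, 211/343]
P' = (I − K·H)·P̄ = [1385/2401 641/2401; 641/2401 789/2401]

x' = [404/343, 211/343]
P' = [1385/2401 641/2401; 641/2401 789/2401]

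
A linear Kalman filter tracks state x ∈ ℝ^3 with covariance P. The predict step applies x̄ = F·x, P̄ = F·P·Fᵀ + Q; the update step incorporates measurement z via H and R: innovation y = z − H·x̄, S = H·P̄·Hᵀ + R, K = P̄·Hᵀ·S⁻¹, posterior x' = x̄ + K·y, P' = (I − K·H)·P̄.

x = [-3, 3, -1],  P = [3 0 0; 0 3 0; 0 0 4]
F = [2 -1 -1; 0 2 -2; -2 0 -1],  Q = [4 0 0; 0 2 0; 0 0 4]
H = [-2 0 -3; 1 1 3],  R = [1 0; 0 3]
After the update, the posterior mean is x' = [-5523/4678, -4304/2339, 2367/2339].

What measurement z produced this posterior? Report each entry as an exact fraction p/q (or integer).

z = [-1, -1]

x̄ = F·x = [-8, 8, 7]
P̄ = F·P·Fᵀ + Q = [23 2 -8; 2 30 8; -8 8 20]
S = H·P̄·Hᵀ + R = [177 -182; -182 240]
K = P̄·Hᵀ·S⁻¹ = [-2549/4678 -3827/9356; 868/2339 1204/2339; 90/2339 653/2339]
x' − x̄ = [31901/4678, -23016/2339, -14006/2339] = K·y
y = (KᵀK)⁻¹·Kᵀ·(x' − x̄) = [4, -22]
z = y + H·x̄ = [4, -22] + [-5, 21] = [-1, -1]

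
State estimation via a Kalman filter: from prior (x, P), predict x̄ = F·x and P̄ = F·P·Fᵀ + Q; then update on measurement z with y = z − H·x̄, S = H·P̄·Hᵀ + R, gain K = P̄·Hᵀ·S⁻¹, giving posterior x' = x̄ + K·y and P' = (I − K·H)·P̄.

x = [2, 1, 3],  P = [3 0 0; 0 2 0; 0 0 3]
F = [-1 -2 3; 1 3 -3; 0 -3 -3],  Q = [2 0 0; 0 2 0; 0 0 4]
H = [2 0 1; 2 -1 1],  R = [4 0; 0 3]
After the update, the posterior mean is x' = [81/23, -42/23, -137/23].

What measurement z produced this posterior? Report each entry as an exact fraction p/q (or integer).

z = [3, 2]

x̄ = F·x = [5, -4, -12]
P̄ = F·P·Fᵀ + Q = [40 -42 -15; -42 50 9; -15 9 49]
S = H·P̄·Hᵀ + R = [153 224; 224 352]
K = P̄·Hᵀ·S⁻¹ = [-34/115 1811/3680; 10/23 -465/736; 139/115 -1363/1840]
x' − x̄ = [-34/23, 50/23, 139/23] = K·y
y = (KᵀK)⁻¹·Kᵀ·(x' − x̄) = [5, 0]
z = y + H·x̄ = [5, 0] + [-2, 2] = [3, 2]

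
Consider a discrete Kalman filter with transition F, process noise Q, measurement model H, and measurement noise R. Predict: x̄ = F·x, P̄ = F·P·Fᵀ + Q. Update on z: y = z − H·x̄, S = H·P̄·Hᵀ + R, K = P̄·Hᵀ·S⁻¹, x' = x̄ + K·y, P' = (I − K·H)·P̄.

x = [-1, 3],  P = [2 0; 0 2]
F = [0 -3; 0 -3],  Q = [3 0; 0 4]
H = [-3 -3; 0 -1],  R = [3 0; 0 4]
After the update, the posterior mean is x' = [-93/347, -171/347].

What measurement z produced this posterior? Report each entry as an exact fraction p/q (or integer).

x̄ = F·x = [-9, -9]
P̄ = F·P·Fᵀ + Q = [21 18; 18 22]
S = H·P̄·Hᵀ + R = [714 120; 120 26]
K = P̄·Hᵀ·S⁻¹ = [-147/694 99/347; -40/347 -109/347]
x' − x̄ = [3030/347, 2952/347] = K·y
y = (KᵀK)⁻¹·Kᵀ·(x' − x̄) = [-52, -8]
z = y + H·x̄ = [-52, -8] + [54, 9] = [2, 1]

z = [2, 1]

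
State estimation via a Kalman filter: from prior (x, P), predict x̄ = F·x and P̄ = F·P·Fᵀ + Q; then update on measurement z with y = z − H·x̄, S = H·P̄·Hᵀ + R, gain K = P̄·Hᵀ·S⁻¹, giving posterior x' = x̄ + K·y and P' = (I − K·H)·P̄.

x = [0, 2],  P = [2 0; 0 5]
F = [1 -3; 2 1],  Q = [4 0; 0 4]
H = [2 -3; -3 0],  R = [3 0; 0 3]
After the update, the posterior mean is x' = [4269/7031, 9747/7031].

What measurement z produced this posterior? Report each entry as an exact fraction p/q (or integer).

x̄ = F·x = [-6, 2]
P̄ = F·P·Fᵀ + Q = [51 -11; -11 17]
S = H·P̄·Hᵀ + R = [492 -405; -405 462]
K = P̄·Hᵀ·S⁻¹ = [45/7031 -2289/7031; -6787/21093 -1481/7031]
x' − x̄ = [46455/7031, -4315/7031] = K·y
y = (KᵀK)⁻¹·Kᵀ·(x' − x̄) = [15, -20]
z = y + H·x̄ = [15, -20] + [-18, 18] = [-3, -2]

z = [-3, -2]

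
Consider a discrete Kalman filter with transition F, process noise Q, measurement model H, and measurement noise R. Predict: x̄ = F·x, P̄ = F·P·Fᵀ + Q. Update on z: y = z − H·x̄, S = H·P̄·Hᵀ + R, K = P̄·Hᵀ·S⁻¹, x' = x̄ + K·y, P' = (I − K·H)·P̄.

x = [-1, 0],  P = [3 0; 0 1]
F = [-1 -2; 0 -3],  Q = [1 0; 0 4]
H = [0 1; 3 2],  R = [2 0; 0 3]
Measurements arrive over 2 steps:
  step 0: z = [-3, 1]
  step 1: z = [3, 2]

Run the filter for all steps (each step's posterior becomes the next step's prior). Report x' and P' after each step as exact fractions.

step 0: x' = [1667/1049, -2129/1049], P' = [796/1049 -780/1049; -780/1049 1302/1049]
step 1: x' = [-69245/165892, 166337/82946], P' = [91485/165892 -42579/82946; -42579/82946 40980/41473]

step 0: x̄ = F·x = [1, 0]
step 0: P̄ = F·P·Fᵀ + Q = [8 6; 6 13]
step 0: y = z − H·x̄ = [-3, -2]
step 0: S = H·P̄·Hᵀ + R = [15 44; 44 199]
step 0: K = P̄·Hᵀ·S⁻¹ = [-390/1049 276/1049; 651/1049 88/1049]
step 0: x' = x̄ + K·y = [1667/1049, -2129/1049]
step 0: P' = (I − K·H)·P̄ = [796/1049 -780/1049; -780/1049 1302/1049]
step 1: x̄ = F·x = [2591/1049, 6387/1049]
step 1: P̄ = F·P·Fᵀ + Q = [3933/1049 5472/1049; 5472/1049 15914/1049]
step 1: y = z − H·x̄ = [-3240/1049, -18449/1049]
step 1: S = H·P̄·Hᵀ + R = [18012/1049 48244/1049; 48244/1049 167864/1049]
step 1: K = P̄·Hᵀ·S⁻¹ = [-42579/165892 34713/165892; 20490/41473 12061/82946]
step 1: x' = x̄ + K·y = [-69245/165892, 166337/82946]
step 1: P' = (I − K·H)·P̄ = [91485/165892 -42579/82946; -42579/82946 40980/41473]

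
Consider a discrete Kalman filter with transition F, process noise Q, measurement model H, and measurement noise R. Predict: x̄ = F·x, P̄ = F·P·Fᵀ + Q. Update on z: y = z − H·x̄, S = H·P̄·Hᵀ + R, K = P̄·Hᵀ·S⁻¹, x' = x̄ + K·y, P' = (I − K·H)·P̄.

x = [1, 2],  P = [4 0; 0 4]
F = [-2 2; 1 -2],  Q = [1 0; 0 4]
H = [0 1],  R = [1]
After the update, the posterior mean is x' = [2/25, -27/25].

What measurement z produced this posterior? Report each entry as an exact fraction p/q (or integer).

z = [-1]

x̄ = F·x = [2, -3]
P̄ = F·P·Fᵀ + Q = [33 -24; -24 24]
S = H·P̄·Hᵀ + R = [25]
K = P̄·Hᵀ·S⁻¹ = [-24/25; 24/25]
x' − x̄ = [-48/25, 48/25] = K·y
y = (KᵀK)⁻¹·Kᵀ·(x' − x̄) = [2]
z = y + H·x̄ = [2] + [-3] = [-1]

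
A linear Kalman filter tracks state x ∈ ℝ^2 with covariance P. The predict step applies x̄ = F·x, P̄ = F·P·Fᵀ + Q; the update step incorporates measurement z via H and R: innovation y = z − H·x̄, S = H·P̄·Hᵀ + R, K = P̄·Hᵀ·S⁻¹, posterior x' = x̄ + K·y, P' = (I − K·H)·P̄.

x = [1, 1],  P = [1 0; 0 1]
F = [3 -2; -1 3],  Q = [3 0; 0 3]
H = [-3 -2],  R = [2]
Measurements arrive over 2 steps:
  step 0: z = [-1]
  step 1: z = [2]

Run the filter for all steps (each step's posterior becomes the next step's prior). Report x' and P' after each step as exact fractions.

step 0: x' = [-1, 31/15], P' = [6 -26/3; -26/3 1169/90]
step 1: x' = [-1108/335, 1322/335], P' = [3380/201 -24581/1005; -24581/1005 4829/134]

step 0: x̄ = F·x = [1, 2]
step 0: P̄ = F·P·Fᵀ + Q = [16 -9; -9 13]
step 0: y = z − H·x̄ = [6]
step 0: S = H·P̄·Hᵀ + R = [90]
step 0: K = P̄·Hᵀ·S⁻¹ = [-1/3; 1/90]
step 0: x' = x̄ + K·y = [-1, 31/15]
step 0: P' = (I − K·H)·P̄ = [6 -26/3; -26/3 1169/90]
step 1: x̄ = F·x = [-107/15, 36/5]
step 1: P̄ = F·P·Fᵀ + Q = [9583/45 -2869/15; -2869/15 1779/10]
step 1: y = z − H·x̄ = [-5]
step 1: S = H·P̄·Hᵀ + R = [335]
step 1: K = P̄·Hᵀ·S⁻¹ = [-769/1005; 218/335]
step 1: x' = x̄ + K·y = [-1108/335, 1322/335]
step 1: P' = (I − K·H)·P̄ = [3380/201 -24581/1005; -24581/1005 4829/134]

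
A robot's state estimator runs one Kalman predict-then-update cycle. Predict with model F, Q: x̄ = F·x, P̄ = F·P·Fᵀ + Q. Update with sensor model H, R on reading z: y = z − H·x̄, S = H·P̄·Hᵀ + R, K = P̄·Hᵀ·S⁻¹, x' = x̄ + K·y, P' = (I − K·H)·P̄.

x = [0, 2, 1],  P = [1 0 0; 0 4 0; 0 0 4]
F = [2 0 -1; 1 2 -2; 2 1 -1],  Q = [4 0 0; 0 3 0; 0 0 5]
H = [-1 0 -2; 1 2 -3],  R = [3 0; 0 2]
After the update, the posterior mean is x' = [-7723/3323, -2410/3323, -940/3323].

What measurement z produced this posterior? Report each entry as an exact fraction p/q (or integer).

x̄ = F·x = [-1, 2, 1]
P̄ = F·P·Fᵀ + Q = [12 10 8; 10 36 18; 8 18 17]
S = H·P̄·Hᵀ + R = [115 6; 6 87]
K = P̄·Hᵀ·S⁻¹ = [-828/3323 1088/9969; -1390/3323 3496/9969; -1204/3323 -553/9969]
x' − x̄ = [-4400/3323, -9056/3323, -4263/3323] = K·y
y = (KᵀK)⁻¹·Kᵀ·(x' − x̄) = [4, -3]
z = y + H·x̄ = [4, -3] + [-1, 0] = [3, -3]

z = [3, -3]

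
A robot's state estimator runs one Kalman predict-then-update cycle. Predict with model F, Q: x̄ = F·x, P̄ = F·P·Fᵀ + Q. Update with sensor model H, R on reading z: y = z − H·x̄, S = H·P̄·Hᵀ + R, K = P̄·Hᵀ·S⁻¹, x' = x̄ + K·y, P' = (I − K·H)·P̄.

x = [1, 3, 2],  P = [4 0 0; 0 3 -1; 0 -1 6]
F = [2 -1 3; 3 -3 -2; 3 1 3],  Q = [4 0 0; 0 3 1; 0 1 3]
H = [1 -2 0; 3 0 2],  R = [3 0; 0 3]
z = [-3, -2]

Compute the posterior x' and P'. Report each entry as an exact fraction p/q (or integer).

x' = [-706074/212017, -55710/212017, 849843/212017]
P' = [798917/212017 396502/212017 -1135779/212017; 396502/212017 354278/212017 -563727/212017; -1135779/212017 -563727/212017 1768500/212017]

x̄ = F·x = [5, -10, 12]
P̄ = F·P·Fᵀ + Q = [83 4 75; 4 78 3; 75 3 90]
y = z − H·x̄ = [-28, -41]
S = H·P̄·Hᵀ + R = [382 363; 363 2010]
K = P̄·Hᵀ·S⁻¹ = [1971/212017 41731/212017; -104018/212017 20684/212017; -2775/212017 43221/212017]
x' = x̄ + K·y = [-706074/212017, -55710/212017, 849843/212017]
P' = (I − K·H)·P̄ = [798917/212017 396502/212017 -1135779/212017; 396502/212017 354278/212017 -563727/212017; -1135779/212017 -563727/212017 1768500/212017]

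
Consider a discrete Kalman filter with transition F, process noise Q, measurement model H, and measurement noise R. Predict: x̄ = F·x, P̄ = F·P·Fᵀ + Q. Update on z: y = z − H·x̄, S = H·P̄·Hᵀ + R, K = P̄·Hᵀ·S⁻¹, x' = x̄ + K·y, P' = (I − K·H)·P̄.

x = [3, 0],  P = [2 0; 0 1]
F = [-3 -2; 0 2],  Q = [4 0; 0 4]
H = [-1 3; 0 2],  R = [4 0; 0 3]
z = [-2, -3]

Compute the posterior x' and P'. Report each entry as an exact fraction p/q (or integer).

x' = [-366/91, -162/91]
P' = [612/91 120/91; 120/91 48/91]

x̄ = F·x = [-9, 0]
P̄ = F·P·Fᵀ + Q = [26 -4; -4 8]
y = z − H·x̄ = [-11, -3]
S = H·P̄·Hᵀ + R = [126 56; 56 35]
K = P̄·Hᵀ·S⁻¹ = [-9/13 80/91; 6/91 32/91]
x' = x̄ + K·y = [-366/91, -162/91]
P' = (I − K·H)·P̄ = [612/91 120/91; 120/91 48/91]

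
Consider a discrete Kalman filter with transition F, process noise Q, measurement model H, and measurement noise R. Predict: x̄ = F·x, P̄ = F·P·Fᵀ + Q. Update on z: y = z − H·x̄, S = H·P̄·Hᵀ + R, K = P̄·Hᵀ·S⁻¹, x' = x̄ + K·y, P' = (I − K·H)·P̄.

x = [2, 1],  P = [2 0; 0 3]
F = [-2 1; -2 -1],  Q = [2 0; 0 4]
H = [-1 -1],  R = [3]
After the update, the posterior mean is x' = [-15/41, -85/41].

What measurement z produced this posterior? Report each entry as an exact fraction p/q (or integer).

x̄ = F·x = [-3, -5]
P̄ = F·P·Fᵀ + Q = [13 5; 5 15]
S = H·P̄·Hᵀ + R = [41]
K = P̄·Hᵀ·S⁻¹ = [-18/41; -20/41]
x' − x̄ = [108/41, 120/41] = K·y
y = (KᵀK)⁻¹·Kᵀ·(x' − x̄) = [-6]
z = y + H·x̄ = [-6] + [8] = [2]

z = [2]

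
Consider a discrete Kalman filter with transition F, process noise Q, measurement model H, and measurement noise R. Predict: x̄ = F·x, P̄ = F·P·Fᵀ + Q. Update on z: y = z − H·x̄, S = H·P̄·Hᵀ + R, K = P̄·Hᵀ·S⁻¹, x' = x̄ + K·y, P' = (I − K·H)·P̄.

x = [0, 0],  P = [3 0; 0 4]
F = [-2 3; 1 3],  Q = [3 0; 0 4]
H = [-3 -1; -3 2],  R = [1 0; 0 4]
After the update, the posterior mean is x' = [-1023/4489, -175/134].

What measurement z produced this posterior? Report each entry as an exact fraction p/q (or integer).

z = [2, -2]

x̄ = F·x = [0, 0]
P̄ = F·P·Fᵀ + Q = [51 30; 30 43]
S = H·P̄·Hᵀ + R = [683 283; 283 275]
K = P̄·Hᵀ·S⁻¹ = [-4001/17956 -1955/17956; -529/1608 521/1608]
x' − x̄ = [-1023/4489, -175/134] = K·y
y = (KᵀK)⁻¹·Kᵀ·(x' − x̄) = [2, -2]
z = y + H·x̄ = [2, -2] + [0, 0] = [2, -2]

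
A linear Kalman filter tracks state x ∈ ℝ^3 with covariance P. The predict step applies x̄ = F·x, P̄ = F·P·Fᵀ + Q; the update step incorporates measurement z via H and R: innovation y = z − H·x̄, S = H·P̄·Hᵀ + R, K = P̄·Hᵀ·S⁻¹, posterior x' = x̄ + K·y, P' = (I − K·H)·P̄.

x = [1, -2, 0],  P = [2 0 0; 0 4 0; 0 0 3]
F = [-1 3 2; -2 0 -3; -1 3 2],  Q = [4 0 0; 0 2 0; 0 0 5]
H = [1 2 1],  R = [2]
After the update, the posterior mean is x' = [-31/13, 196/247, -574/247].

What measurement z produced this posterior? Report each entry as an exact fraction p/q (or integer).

z = [-3]

x̄ = F·x = [-7, -2, -7]
P̄ = F·P·Fᵀ + Q = [54 -14 50; -14 37 -14; 50 -14 55]
S = H·P̄·Hᵀ + R = [247]
K = P̄·Hᵀ·S⁻¹ = [4/13; 46/247; 77/247]
x' − x̄ = [60/13, 690/247, 1155/247] = K·y
y = (KᵀK)⁻¹·Kᵀ·(x' − x̄) = [15]
z = y + H·x̄ = [15] + [-18] = [-3]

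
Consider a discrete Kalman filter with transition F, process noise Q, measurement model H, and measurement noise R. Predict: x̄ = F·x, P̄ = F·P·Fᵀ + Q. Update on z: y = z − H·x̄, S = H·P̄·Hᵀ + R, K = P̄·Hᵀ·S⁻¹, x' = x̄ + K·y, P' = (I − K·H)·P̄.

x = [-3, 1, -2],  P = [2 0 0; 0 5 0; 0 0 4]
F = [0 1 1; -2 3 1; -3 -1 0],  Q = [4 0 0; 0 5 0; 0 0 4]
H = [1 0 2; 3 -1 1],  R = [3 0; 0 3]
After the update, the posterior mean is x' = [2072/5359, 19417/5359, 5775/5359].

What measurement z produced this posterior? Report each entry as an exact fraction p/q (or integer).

z = [2, -1]

x̄ = F·x = [-1, 7, 8]
P̄ = F·P·Fᵀ + Q = [13 19 -5; 19 62 -3; -5 -3 27]
S = H·P̄·Hᵀ + R = [104 45; 45 71]
K = P̄·Hᵀ·S⁻¹ = [-462/5359 1425/5359; 1283/5359 -1417/5359; 2804/5359 -645/5359]
x' − x̄ = [7431/5359, -18096/5359, -37097/5359] = K·y
y = (KᵀK)⁻¹·Kᵀ·(x' − x̄) = [-13, 1]
z = y + H·x̄ = [-13, 1] + [15, -2] = [2, -1]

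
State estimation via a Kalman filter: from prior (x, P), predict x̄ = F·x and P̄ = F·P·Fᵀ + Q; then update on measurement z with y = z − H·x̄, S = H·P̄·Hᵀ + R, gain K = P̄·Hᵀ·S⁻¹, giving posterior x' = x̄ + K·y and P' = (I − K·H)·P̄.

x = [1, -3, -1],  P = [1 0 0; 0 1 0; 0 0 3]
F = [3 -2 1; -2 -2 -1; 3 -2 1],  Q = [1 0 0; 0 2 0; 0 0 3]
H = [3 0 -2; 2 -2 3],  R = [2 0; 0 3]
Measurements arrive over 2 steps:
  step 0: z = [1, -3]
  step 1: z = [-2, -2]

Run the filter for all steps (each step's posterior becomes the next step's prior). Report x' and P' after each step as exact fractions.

step 0: x̄ = F·x = [8, 5, 8]
step 0: P̄ = F·P·Fᵀ + Q = [17 -5 16; -5 13 -5; 16 -5 19]
step 0: y = z − H·x̄ = [-7, -33]
step 0: S = H·P̄·Hᵀ + R = [39 78; 78 586]
step 0: K = P̄·Hᵀ·S⁻¹ = [1979/8385 27/215; 524/8385 -41/430; -931/8385 79/430]
step 0: x' = x̄ + K·y = [18478/8385, 129281/16770, 45521/16770]
step 0: P' = (I − K·H)·P̄ = [8068/8385 21673/8385 10123/8385; 21673/8385 141701/16770 63971/16770; 10123/8385 63971/16770 32231/16770]
step 1: x̄ = F·x = [-102173/16770, -75599/3354, -102173/16770]
step 1: P̄ = F·P·Fᵀ + Q = [106469/16770 49967/3354 89699/16770; 49967/3354 276151/3354 49967/3354; 89699/16770 49967/3354 140009/16770]
step 1: y = z − H·x̄ = [68633/16770, -55733/3354]
step 1: S = H·P̄·Hᵀ + R = [475409/16770 -50483/3354; -50483/3354 667795/3354]
step 1: K = P̄·Hᵀ·S⁻¹ = [5522185/18171323 1607426/90856615; 5396026/18171323 -39112437/90856615; -134589/18171323 2663554/90856615]
step 1: x' = x̄ + K·y = [-467263308/90856615, -1287558239/90856615, -600567587/90856615]
step 1: P' = (I − K·H)·P̄ = [348001306/90856615 1087176718/90856615 494391034/90856615; 1087176718/90856615 3551522794/90856615 1603784947/90856615; 494391034/90856615 1603784947/90856615 742259496/90856615]

step 0: x' = [18478/8385, 129281/16770, 45521/16770], P' = [8068/8385 21673/8385 10123/8385; 21673/8385 141701/16770 63971/16770; 10123/8385 63971/16770 32231/16770]
step 1: x' = [-467263308/90856615, -1287558239/90856615, -600567587/90856615], P' = [348001306/90856615 1087176718/90856615 494391034/90856615; 1087176718/90856615 3551522794/90856615 1603784947/90856615; 494391034/90856615 1603784947/90856615 742259496/90856615]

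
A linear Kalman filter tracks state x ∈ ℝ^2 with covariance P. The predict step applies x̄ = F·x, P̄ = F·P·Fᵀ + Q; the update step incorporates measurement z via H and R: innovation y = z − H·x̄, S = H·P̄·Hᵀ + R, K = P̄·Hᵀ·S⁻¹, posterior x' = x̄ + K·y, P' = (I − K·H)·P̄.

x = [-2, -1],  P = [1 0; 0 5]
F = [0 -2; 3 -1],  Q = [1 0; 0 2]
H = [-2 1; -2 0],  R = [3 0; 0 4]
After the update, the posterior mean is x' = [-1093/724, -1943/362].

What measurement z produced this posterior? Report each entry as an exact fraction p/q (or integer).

z = [-2, 3]

x̄ = F·x = [2, -5]
P̄ = F·P·Fᵀ + Q = [21 10; 10 16]
S = H·P̄·Hᵀ + R = [63 64; 64 88]
K = P̄·Hᵀ·S⁻¹ = [-16/181 -299/724; 116/181 -251/362]
x' − x̄ = [-2541/724, -133/362] = K·y
y = (KᵀK)⁻¹·Kᵀ·(x' − x̄) = [7, 7]
z = y + H·x̄ = [7, 7] + [-9, -4] = [-2, 3]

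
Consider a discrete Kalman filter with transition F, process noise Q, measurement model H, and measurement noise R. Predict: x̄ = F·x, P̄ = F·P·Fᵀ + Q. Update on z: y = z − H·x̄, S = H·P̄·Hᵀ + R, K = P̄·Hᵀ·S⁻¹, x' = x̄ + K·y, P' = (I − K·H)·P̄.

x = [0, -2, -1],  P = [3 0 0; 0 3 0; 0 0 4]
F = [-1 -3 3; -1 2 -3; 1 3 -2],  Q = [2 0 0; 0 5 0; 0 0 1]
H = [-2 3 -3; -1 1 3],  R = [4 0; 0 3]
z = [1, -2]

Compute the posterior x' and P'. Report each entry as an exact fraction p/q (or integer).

x' = [-18090/139813, -46427/139813, -87550/139813]
P' = [752581/279626 256466/139813 8391/139813; 256466/139813 233867/139813 18915/139813; 8391/139813 18915/139813 28553/139813]

x̄ = F·x = [3, -1, -4]
P̄ = F·P·Fᵀ + Q = [68 -51 -54; -51 56 39; -54 39 47]
y = z − H·x̄ = [-2, 14]
S = H·P̄·Hᵀ + R = [465 532; 532 1210]
K = P̄·Hᵀ·S⁻¹ = [-2089/139813 -63101/279626; 32981/139813 11382/139813; -11424/139813 32061/139813]
x' = x̄ + K·y = [-18090/139813, -46427/139813, -87550/139813]
P' = (I − K·H)·P̄ = [752581/279626 256466/139813 8391/139813; 256466/139813 233867/139813 18915/139813; 8391/139813 18915/139813 28553/139813]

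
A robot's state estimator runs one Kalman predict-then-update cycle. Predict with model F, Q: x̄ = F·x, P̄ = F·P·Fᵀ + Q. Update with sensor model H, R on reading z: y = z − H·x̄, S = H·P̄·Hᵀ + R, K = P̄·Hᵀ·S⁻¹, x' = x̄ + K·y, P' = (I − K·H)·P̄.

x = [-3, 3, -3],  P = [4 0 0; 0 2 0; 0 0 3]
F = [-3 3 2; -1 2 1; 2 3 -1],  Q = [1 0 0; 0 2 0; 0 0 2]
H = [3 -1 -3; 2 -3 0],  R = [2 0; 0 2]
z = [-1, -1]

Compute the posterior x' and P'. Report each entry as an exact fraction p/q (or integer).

x̄ = F·x = [12, 6, 6]
P̄ = F·P·Fᵀ + Q = [67 30 -12; 30 17 1; -12 1 39]
y = z − H·x̄ = [-13, -7]
S = H·P̄·Hᵀ + R = [1015 204; 204 63]
K = P̄·Hᵀ·S⁻¹ = [1355/7443 2432/22329; 286/2481 -1715/7443; -466/2481 1337/7443]
x' = x̄ + K·y = [198079/22329, 45509/7443, 53473/7443]
P' = (I − K·H)·P̄ = [547580/22329 121144/7443 141242/7443; 121144/7443 27302/2481 31090/2481; 141242/7443 31090/2481 37028/2481]

x' = [198079/22329, 45509/7443, 53473/7443]
P' = [547580/22329 121144/7443 141242/7443; 121144/7443 27302/2481 31090/2481; 141242/7443 31090/2481 37028/2481]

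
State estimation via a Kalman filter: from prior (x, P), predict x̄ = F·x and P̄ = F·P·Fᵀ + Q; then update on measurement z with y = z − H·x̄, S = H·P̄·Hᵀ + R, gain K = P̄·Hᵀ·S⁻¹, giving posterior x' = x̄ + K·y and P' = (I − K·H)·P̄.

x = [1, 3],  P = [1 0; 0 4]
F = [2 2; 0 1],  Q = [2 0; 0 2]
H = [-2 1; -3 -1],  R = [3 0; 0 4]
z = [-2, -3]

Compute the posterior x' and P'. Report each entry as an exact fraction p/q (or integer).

x̄ = F·x = [8, 3]
P̄ = F·P·Fᵀ + Q = [22 8; 8 6]
y = z − H·x̄ = [11, 24]
S = H·P̄·Hᵀ + R = [65 118; 118 256]
K = P̄·Hᵀ·S⁻¹ = [-121/679 -281/1358; 35/97 -55/194]
x' = x̄ + K·y = [729/679, 16/97]
P' = (I − K·H)·P̄ = [185/679 1/97; 1/97 107/97]

x' = [729/679, 16/97]
P' = [185/679 1/97; 1/97 107/97]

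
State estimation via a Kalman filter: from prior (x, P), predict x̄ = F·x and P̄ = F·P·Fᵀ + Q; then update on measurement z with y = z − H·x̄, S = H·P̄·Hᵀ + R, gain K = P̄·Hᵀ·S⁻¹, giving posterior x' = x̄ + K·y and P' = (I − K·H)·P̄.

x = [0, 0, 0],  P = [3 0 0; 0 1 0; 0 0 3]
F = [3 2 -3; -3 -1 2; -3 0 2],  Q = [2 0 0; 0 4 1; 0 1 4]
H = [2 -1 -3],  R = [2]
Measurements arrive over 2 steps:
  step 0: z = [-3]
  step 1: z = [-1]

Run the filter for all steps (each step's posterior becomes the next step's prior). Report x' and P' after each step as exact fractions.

step 0: x' = [-302/547, 258/547, 259/547], P' = [7256/1641 263/547 4373/1641; 263/547 1880/547 -394/547; 4373/1641 -394/547 3482/1641]
step 1: x' = [134811/273964, -28069/136982, 101399/136982], P' = [11099759/1369820 380351/684910 3482373/684910; 380351/684910 1159569/342455 -219353/342455; 3482373/684910 -219353/342455 1266111/342455]

step 0: x̄ = F·x = [0, 0, 0]
step 0: P̄ = F·P·Fᵀ + Q = [60 -47 -45; -47 44 40; -45 40 43]
step 0: y = z − H·x̄ = [-3]
step 0: S = H·P̄·Hᵀ + R = [1641]
step 0: K = P̄·Hᵀ·S⁻¹ = [302/1641; -86/547; -259/1641]
step 0: x' = x̄ + K·y = [-302/547, 258/547, 259/547]
step 0: P' = (I − K·H)·P̄ = [7256/1641 263/547 4373/1641; 263/547 1880/547 -394/547; 4373/1641 -394/547 3482/1641]
step 1: x̄ = F·x = [-1167/547, 1166/547, 1424/547]
step 1: P̄ = F·P·Fᵀ + Q = [22474/547 -15752/547 -10021/547; -15752/547 48422/1641 33128/1641; -10021/547 33128/1641 33320/1641]
step 1: y = z − H·x̄ = [7225/547]
step 1: S = H·P̄·Hᵀ + R = [1369820/1641]
step 1: K = P̄·Hᵀ·S⁻¹ = [272289/1369820; -121159/684910; -96607/684910]
step 1: x' = x̄ + K·y = [134811/273964, -28069/136982, 101399/136982]
step 1: P' = (I − K·H)·P̄ = [11099759/1369820 380351/684910 3482373/684910; 380351/684910 1159569/342455 -219353/342455; 3482373/684910 -219353/342455 1266111/342455]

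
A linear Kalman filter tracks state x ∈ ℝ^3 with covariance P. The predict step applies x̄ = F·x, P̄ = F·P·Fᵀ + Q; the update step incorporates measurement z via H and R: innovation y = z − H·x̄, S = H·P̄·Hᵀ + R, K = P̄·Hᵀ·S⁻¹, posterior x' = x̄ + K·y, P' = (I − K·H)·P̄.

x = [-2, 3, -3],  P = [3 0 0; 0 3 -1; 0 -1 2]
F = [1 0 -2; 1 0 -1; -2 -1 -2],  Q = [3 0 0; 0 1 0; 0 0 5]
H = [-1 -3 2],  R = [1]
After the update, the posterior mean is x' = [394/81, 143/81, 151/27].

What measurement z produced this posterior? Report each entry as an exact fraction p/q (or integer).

x̄ = F·x = [4, 1, 7]
P̄ = F·P·Fᵀ + Q = [14 7 0; 7 6 -3; 0 -3 24]
S = H·P̄·Hᵀ + R = [243]
K = P̄·Hᵀ·S⁻¹ = [-35/243; -31/243; 19/81]
x' − x̄ = [70/81, 62/81, -38/27] = K·y
y = (KᵀK)⁻¹·Kᵀ·(x' − x̄) = [-6]
z = y + H·x̄ = [-6] + [7] = [1]

z = [1]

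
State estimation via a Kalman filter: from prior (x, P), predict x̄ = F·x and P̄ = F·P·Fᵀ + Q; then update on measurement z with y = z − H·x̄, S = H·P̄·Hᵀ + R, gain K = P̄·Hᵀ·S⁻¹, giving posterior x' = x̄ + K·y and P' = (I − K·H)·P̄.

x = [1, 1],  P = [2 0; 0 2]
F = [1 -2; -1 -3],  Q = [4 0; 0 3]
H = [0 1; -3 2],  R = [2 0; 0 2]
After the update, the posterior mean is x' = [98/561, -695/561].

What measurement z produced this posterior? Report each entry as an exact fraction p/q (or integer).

z = [-1, -3]

x̄ = F·x = [-1, -4]
P̄ = F·P·Fᵀ + Q = [14 10; 10 23]
S = H·P̄·Hᵀ + R = [25 16; 16 100]
K = P̄·Hᵀ·S⁻¹ = [338/561 -355/1122; 511/561 8/561]
x' − x̄ = [659/561, 1549/561] = K·y
y = (KᵀK)⁻¹·Kᵀ·(x' − x̄) = [3, 2]
z = y + H·x̄ = [3, 2] + [-4, -5] = [-1, -3]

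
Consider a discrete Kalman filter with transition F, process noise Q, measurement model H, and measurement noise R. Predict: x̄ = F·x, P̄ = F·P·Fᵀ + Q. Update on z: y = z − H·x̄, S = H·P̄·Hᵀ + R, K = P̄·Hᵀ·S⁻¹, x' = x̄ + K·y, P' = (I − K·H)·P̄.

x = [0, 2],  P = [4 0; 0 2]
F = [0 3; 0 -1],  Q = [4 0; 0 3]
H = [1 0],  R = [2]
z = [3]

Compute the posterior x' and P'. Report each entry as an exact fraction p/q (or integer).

x' = [13/4, -5/4]
P' = [11/6 -1/2; -1/2 7/2]

x̄ = F·x = [6, -2]
P̄ = F·P·Fᵀ + Q = [22 -6; -6 5]
y = z − H·x̄ = [-3]
S = H·P̄·Hᵀ + R = [24]
K = P̄·Hᵀ·S⁻¹ = [11/12; -1/4]
x' = x̄ + K·y = [13/4, -5/4]
P' = (I − K·H)·P̄ = [11/6 -1/2; -1/2 7/2]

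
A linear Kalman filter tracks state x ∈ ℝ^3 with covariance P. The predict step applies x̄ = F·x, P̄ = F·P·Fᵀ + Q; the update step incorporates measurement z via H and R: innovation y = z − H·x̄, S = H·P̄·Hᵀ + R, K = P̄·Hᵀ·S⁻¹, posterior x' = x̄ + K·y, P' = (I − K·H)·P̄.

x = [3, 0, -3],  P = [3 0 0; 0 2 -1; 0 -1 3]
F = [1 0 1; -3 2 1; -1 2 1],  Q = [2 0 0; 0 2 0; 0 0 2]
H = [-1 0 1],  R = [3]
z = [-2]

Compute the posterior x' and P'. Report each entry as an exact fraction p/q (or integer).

x̄ = F·x = [0, -12, -6]
P̄ = F·P·Fᵀ + Q = [8 -8 -2; -8 36 16; -2 16 12]
y = z − H·x̄ = [4]
S = H·P̄·Hᵀ + R = [27]
K = P̄·Hᵀ·S⁻¹ = [-10/27; 8/9; 14/27]
x' = x̄ + K·y = [-40/27, -76/9, -106/27]
P' = (I − K·H)·P̄ = [116/27 8/9 86/27; 8/9 44/3 32/9; 86/27 32/9 128/27]

x' = [-40/27, -76/9, -106/27]
P' = [116/27 8/9 86/27; 8/9 44/3 32/9; 86/27 32/9 128/27]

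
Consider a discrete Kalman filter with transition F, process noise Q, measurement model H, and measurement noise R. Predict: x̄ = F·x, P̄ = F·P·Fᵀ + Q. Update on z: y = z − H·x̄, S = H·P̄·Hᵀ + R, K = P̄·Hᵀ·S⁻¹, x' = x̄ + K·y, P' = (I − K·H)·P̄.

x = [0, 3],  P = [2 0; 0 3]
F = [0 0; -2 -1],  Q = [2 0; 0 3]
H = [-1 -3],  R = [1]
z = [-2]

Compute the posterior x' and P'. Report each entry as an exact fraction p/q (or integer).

x̄ = F·x = [0, -3]
P̄ = F·P·Fᵀ + Q = [2 0; 0 14]
y = z − H·x̄ = [-11]
S = H·P̄·Hᵀ + R = [129]
K = P̄·Hᵀ·S⁻¹ = [-2/129; -14/43]
x' = x̄ + K·y = [22/129, 25/43]
P' = (I − K·H)·P̄ = [254/129 -28/43; -28/43 14/43]

x' = [22/129, 25/43]
P' = [254/129 -28/43; -28/43 14/43]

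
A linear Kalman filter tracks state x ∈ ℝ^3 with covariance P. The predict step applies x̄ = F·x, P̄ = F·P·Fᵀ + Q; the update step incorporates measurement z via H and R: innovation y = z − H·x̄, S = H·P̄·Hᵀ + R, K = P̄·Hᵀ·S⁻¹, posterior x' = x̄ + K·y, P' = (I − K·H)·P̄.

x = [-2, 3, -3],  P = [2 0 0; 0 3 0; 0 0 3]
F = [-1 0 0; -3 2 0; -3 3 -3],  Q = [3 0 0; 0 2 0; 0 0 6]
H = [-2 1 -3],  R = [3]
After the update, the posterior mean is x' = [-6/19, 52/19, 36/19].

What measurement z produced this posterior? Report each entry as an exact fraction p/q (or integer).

x̄ = F·x = [2, 12, 24]
P̄ = F·P·Fᵀ + Q = [5 6 6; 6 32 36; 6 36 78]
S = H·P̄·Hᵀ + R = [589]
K = P̄·Hᵀ·S⁻¹ = [-22/589; -88/589; -210/589]
x' − x̄ = [-44/19, -176/19, -420/19] = K·y
y = (KᵀK)⁻¹·Kᵀ·(x' − x̄) = [62]
z = y + H·x̄ = [62] + [-64] = [-2]

z = [-2]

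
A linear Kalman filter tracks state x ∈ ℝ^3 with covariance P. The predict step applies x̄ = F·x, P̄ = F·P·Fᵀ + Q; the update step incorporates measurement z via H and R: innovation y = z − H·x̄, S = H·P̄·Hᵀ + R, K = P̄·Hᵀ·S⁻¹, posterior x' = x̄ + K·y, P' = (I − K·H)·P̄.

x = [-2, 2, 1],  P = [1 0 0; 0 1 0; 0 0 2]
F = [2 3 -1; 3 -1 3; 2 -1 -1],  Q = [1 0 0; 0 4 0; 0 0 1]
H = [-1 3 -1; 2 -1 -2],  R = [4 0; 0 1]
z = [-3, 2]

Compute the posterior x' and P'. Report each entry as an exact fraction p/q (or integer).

x̄ = F·x = [1, -5, -7]
P̄ = F·P·Fᵀ + Q = [16 -3 3; -3 32 1; 3 1 8]
y = z − H·x̄ = [6, -19]
S = H·P̄·Hᵀ + R = [334 -138; -138 121]
K = P̄·Hᵀ·S⁻¹ = [307/10685 2911/10685; 3169/10685 82/10685; -1243/10685 -2389/10685]
x' = x̄ + K·y = [-42782/10685, -35969/10685, -36862/10685]
P' = (I − K·H)·P̄ = [95137/10685 54299/10685 66532/10685; 54299/10685 34638/10685 36939/10685; 66532/10685 36939/10685 49257/10685]

x' = [-42782/10685, -35969/10685, -36862/10685]
P' = [95137/10685 54299/10685 66532/10685; 54299/10685 34638/10685 36939/10685; 66532/10685 36939/10685 49257/10685]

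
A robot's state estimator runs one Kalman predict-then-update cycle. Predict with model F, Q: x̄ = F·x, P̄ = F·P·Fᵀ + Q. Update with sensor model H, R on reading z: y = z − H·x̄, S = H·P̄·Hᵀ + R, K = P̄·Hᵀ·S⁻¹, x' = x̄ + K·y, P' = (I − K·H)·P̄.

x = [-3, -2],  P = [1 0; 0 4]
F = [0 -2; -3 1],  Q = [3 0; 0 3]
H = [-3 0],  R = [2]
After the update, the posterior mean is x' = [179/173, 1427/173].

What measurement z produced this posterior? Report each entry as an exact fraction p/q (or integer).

z = [-3]

x̄ = F·x = [4, 7]
P̄ = F·P·Fᵀ + Q = [19 -8; -8 16]
S = H·P̄·Hᵀ + R = [173]
K = P̄·Hᵀ·S⁻¹ = [-57/173; 24/173]
x' − x̄ = [-513/173, 216/173] = K·y
y = (KᵀK)⁻¹·Kᵀ·(x' − x̄) = [9]
z = y + H·x̄ = [9] + [-12] = [-3]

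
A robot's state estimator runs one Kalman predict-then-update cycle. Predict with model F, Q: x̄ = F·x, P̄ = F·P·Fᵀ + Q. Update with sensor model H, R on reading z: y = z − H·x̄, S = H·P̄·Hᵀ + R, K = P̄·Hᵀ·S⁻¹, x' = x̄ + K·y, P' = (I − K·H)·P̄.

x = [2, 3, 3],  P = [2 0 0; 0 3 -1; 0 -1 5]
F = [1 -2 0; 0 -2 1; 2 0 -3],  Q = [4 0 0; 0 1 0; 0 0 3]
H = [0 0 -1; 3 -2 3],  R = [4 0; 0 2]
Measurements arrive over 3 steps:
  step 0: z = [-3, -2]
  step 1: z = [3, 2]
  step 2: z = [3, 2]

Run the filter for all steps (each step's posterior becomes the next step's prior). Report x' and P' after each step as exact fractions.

step 0: x̄ = F·x = [-4, -3, -5]
step 0: P̄ = F·P·Fᵀ + Q = [18 14 -2; 14 22 -21; -2 -21 56]
step 0: y = z − H·x̄ = [-8, 19]
step 0: S = H·P̄·Hᵀ + R = [60 -204; -204 804]
step 0: K = P̄·Hᵀ·S⁻¹ = [79/92 67/276; 151/276 4/69; -71/138 17/138]
step 0: x' = x̄ + K·y = [-1727/276, -433/69, 67/46]
step 0: P' = (I − K·H)·P̄ = [1577/138 1621/138 -79/23; 1621/138 3941/276 -151/69; -79/23 -151/69 142/69]
step 1: x̄ = F·x = [579/92, 1933/138, -1165/69]
step 1: P̄ = F·P·Fᵀ + Q = [3527/138 795/23 -620/23; 795/23 4756/69 -5048/69; -620/23 -5048/69 7483/69]
step 1: y = z − H·x̄ = [-958/69, 17053/276]
step 1: S = H·P̄·Hᵀ + R = [7759/69 -26965/69; -26965/69 201713/138]
step 1: K = P̄·Hᵀ·S⁻¹ = [1483005/1606793 315891/1606793; 1078526/1606793 9538/1606793; -799941/1606793 215720/1606793]
step 1: x' = x̄ + K·y = [9039904/1606793, 8121745/1606793, -2694233/1606793]
step 1: P' = (I − K·H)·P̄ = [72758290/4820379 27165224/1606793 -5932020/1606793; 27165224/1606793 34267142/1606793 -4314104/1606793; -5932020/1606793 -4314104/1606793 3199764/1606793]
step 2: x̄ = F·x = [-7203586/1606793, -18937723/1606793, 26162507/1606793]
step 2: P̄ = F·P·Fᵀ + Q = [177262822/4820379 85434308/1606793 -204731800/4820379; 85434308/1606793 159131541/1606793 -156008852/1606793; -204731800/4820379 -156008852/1606793 605440645/4820379]
step 2: y = z − H·x̄ = [30982886/1606793, -91538623/1606793]
step 2: S = H·P̄·Hᵀ + R = [624722161/4820379 -712726549/1606793; -712726549/1606793 2606353879/1606793]
step 2: K = P̄·Hᵀ·S⁻¹ = [34080965737/32458949806 6849637431/32458949806; 26959298631/32458949806 771881265/32458949806; -8410413266/16229474903 2138179647/16229474903]
step 2: x' = x̄ + K·y = [121421652521/32458949806, 93304693081/32458949806, -19729451952/16229474903]
step 2: P' = (I − K·H)·P̄ = [295820038653/16229474903 338062342053/16229474903 -68161931474/16229474903; 338062342053/16229474903 425829676554/16229474903 -53918597262/16229474903; -68161931474/16229474903 -53918597262/16229474903 33641653064/16229474903]

step 0: x' = [-1727/276, -433/69, 67/46], P' = [1577/138 1621/138 -79/23; 1621/138 3941/276 -151/69; -79/23 -151/69 142/69]
step 1: x' = [9039904/1606793, 8121745/1606793, -2694233/1606793], P' = [72758290/4820379 27165224/1606793 -5932020/1606793; 27165224/1606793 34267142/1606793 -4314104/1606793; -5932020/1606793 -4314104/1606793 3199764/1606793]
step 2: x' = [121421652521/32458949806, 93304693081/32458949806, -19729451952/16229474903], P' = [295820038653/16229474903 338062342053/16229474903 -68161931474/16229474903; 338062342053/16229474903 425829676554/16229474903 -53918597262/16229474903; -68161931474/16229474903 -53918597262/16229474903 33641653064/16229474903]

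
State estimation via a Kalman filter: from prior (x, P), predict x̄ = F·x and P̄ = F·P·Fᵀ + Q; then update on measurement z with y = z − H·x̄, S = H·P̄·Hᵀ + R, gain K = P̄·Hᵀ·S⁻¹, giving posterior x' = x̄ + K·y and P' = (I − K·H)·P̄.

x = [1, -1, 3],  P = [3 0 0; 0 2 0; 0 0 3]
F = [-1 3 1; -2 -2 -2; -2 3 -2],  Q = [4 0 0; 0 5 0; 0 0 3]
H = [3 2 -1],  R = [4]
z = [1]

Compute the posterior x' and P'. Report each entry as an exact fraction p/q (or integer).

x̄ = F·x = [-1, -6, -11]
P̄ = F·P·Fᵀ + Q = [28 -12 18; -12 37 12; 18 12 45]
y = z − H·x̄ = [5]
S = H·P̄·Hᵀ + R = [149]
K = P̄·Hᵀ·S⁻¹ = [42/149; 26/149; 33/149]
x' = x̄ + K·y = [61/149, -764/149, -1474/149]
P' = (I − K·H)·P̄ = [2408/149 -2880/149 1296/149; -2880/149 4837/149 930/149; 1296/149 930/149 5616/149]

x' = [61/149, -764/149, -1474/149]
P' = [2408/149 -2880/149 1296/149; -2880/149 4837/149 930/149; 1296/149 930/149 5616/149]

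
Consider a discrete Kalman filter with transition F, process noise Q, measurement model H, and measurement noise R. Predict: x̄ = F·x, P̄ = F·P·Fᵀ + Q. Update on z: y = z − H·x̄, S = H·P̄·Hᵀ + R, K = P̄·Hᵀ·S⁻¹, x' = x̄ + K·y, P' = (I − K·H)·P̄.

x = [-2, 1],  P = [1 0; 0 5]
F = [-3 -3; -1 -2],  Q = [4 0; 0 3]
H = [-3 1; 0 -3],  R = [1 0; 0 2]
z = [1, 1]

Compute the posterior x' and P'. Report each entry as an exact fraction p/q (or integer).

x̄ = F·x = [3, 0]
P̄ = F·P·Fᵀ + Q = [58 33; 33 24]
y = z − H·x̄ = [10, 1]
S = H·P̄·Hᵀ + R = [349 225; 225 218]
K = P̄·Hᵀ·S⁻¹ = [-8463/25457 -2826/25457; -150/25457 -8253/25457]
x' = x̄ + K·y = [-11085/25457, -9753/25457]
P' = (I − K·H)·P̄ = [3449/25457 1884/25457; 1884/25457 5502/25457]

x' = [-11085/25457, -9753/25457]
P' = [3449/25457 1884/25457; 1884/25457 5502/25457]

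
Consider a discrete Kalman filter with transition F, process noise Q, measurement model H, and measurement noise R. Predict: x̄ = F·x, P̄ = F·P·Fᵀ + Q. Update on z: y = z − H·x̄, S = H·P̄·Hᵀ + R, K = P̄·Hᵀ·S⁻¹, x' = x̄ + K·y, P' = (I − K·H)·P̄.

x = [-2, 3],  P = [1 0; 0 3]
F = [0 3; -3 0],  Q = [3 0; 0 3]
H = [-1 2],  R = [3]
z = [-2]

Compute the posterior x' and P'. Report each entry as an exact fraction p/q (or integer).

x' = [293/27, 122/27]
P' = [170/9 80/9; 80/9 44/9]

x̄ = F·x = [9, 6]
P̄ = F·P·Fᵀ + Q = [30 0; 0 12]
y = z − H·x̄ = [-5]
S = H·P̄·Hᵀ + R = [81]
K = P̄·Hᵀ·S⁻¹ = [-10/27; 8/27]
x' = x̄ + K·y = [293/27, 122/27]
P' = (I − K·H)·P̄ = [170/9 80/9; 80/9 44/9]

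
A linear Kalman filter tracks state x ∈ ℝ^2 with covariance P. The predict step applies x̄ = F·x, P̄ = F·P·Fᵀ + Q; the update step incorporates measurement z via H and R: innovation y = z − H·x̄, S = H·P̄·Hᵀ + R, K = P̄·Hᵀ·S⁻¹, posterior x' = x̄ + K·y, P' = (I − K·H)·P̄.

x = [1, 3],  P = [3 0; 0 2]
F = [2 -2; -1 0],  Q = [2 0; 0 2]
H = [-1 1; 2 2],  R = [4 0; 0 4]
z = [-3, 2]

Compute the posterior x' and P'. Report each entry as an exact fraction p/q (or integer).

x' = [244/133, -163/133]
P' = [458/399 -82/133; -82/133 130/133]

x̄ = F·x = [-4, -1]
P̄ = F·P·Fᵀ + Q = [22 -6; -6 5]
y = z − H·x̄ = [-6, 12]
S = H·P̄·Hᵀ + R = [43 -34; -34 64]
K = P̄·Hᵀ·S⁻¹ = [-176/399 106/399; 53/133 24/133]
x' = x̄ + K·y = [244/133, -163/133]
P' = (I − K·H)·P̄ = [458/399 -82/133; -82/133 130/133]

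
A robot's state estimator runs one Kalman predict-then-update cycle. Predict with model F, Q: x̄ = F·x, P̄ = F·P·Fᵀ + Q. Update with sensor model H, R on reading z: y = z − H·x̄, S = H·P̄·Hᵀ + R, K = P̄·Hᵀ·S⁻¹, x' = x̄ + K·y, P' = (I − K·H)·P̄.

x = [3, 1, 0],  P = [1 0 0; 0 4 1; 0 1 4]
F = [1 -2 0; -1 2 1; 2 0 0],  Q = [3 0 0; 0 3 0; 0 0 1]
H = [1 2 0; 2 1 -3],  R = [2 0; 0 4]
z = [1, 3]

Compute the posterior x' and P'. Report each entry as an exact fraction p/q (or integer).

x̄ = F·x = [1, -1, 6]
P̄ = F·P·Fᵀ + Q = [20 -19 2; -19 28 -2; 2 -2 5]
y = z − H·x̄ = [2, 20]
S = H·P̄·Hᵀ + R = [58 7; 7 69]
K = P̄·Hᵀ·S⁻¹ = [-1347/3953 996/3953; 2581/3953 -491/3953; -47/3953 -740/3953]
x' = x̄ + K·y = [21179/3953, -8611/3953, 8824/3953]
P' = (I − K·H)·P̄ = [39874/3953 -21284/3953 18160/3953; -21284/3953 13223/3953 -9127/3953; 18160/3953 -9127/3953 10051/3953]

x' = [21179/3953, -8611/3953, 8824/3953]
P' = [39874/3953 -21284/3953 18160/3953; -21284/3953 13223/3953 -9127/3953; 18160/3953 -9127/3953 10051/3953]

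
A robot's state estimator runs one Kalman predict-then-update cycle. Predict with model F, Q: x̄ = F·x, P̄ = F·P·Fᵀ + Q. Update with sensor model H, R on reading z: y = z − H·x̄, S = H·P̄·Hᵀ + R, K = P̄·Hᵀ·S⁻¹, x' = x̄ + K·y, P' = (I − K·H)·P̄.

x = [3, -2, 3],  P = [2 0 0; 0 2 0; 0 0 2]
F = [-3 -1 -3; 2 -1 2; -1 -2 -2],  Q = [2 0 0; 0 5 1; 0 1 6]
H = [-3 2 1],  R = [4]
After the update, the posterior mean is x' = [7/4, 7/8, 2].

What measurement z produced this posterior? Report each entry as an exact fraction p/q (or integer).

x̄ = F·x = [-16, 14, -5]
P̄ = F·P·Fᵀ + Q = [40 -22 22; -22 23 -7; 22 -7 24]
S = H·P̄·Hᵀ + R = [584]
K = P̄·Hᵀ·S⁻¹ = [-71/292; 105/584; -7/73]
x' − x̄ = [71/4, -105/8, 7] = K·y
y = (KᵀK)⁻¹·Kᵀ·(x' − x̄) = [-73]
z = y + H·x̄ = [-73] + [71] = [-2]

z = [-2]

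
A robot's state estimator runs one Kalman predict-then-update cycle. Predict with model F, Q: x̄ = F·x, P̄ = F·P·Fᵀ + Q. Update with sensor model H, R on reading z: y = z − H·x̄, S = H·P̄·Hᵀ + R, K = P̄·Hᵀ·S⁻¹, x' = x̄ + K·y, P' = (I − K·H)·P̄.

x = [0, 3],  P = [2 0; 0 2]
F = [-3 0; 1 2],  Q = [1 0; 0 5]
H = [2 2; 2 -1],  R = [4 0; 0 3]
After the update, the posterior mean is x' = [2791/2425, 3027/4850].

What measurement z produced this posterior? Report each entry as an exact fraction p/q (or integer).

z = [3, 2]

x̄ = F·x = [0, 6]
P̄ = F·P·Fᵀ + Q = [19 -6; -6 15]
S = H·P̄·Hᵀ + R = [92 34; 34 118]
K = P̄·Hᵀ·S⁻¹ = [393/2425 791/2425; 1521/4850 -774/2425]
x' − x̄ = [2791/2425, -26073/4850] = K·y
y = (KᵀK)⁻¹·Kᵀ·(x' − x̄) = [-9, 8]
z = y + H·x̄ = [-9, 8] + [12, -6] = [3, 2]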